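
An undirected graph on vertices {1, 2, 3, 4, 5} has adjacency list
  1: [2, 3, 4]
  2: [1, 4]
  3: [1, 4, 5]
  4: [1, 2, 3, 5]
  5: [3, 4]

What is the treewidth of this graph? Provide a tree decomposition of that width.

Treewidth 2.
One such decomposition:
Bags: B1 = {1, 3, 4}  B2 = {1, 2, 4}  B3 = {3, 4, 5}
Tree: B1–B2, B1–B3

The largest bag has 3 vertices, giving width 2; this decomposition certifies tw(G) ≤ 2. Conversely, {1, 2, 4} is a clique of size 3, and the vertices of any clique must share a bag in every tree decomposition; so some bag has ≥ 3 vertices and tw(G) ≥ 2. Therefore the treewidth is 2.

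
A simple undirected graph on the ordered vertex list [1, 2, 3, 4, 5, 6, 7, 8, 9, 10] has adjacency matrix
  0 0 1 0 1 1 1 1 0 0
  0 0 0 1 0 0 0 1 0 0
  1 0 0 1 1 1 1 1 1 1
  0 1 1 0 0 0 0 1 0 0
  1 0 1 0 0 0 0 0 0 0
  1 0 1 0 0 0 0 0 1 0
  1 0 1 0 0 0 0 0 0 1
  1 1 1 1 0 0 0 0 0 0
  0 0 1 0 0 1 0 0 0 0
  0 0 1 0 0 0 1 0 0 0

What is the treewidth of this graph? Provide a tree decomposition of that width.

Every bag has size at most 3, so the width is 3 − 1 = 2 and tw(G) ≤ 2. On the other hand G contains the 3-clique {2, 4, 8}. A clique must lie in a single bag of any decomposition, so no decomposition can have width below 2. The upper and lower bounds meet at 2, so that is the treewidth.

Treewidth 2.
One such decomposition:
Bags: B1 = {1, 3, 6}  B2 = {1, 3, 7}  B3 = {3, 6, 9}  B4 = {3, 7, 10}  B5 = {1, 3, 8}  B6 = {1, 3, 5}  B7 = {3, 4, 8}  B8 = {2, 4, 8}
Tree: B1–B2, B1–B3, B2–B4, B1–B5, B1–B6, B5–B7, B7–B8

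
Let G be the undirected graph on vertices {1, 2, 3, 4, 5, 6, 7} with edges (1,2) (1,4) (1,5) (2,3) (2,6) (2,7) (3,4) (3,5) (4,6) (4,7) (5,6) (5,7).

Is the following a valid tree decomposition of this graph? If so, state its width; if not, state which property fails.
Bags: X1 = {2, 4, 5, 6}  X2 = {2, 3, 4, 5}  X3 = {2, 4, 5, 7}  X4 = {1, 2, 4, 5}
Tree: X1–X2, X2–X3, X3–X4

Yes; width 3.

Every vertex of G appears in some bag (union = {1, 2, 3, 4, 5, 6, 7}); every edge is covered by a bag; and for each vertex v the set of bags containing v is connected in the bag tree. The decomposition is therefore valid. The largest bag has 4 vertices, so the width is 3.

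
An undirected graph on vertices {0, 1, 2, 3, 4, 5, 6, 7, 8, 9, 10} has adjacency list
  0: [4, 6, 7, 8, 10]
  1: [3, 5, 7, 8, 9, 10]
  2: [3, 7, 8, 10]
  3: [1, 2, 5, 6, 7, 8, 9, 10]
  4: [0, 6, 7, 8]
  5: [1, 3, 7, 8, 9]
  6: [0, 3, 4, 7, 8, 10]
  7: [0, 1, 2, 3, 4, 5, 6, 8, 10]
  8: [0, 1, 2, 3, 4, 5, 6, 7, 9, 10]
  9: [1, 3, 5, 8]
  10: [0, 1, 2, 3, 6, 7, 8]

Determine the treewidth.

A width-4 tree decomposition is:
Bags: B1 = {3, 6, 7, 8, 10}  B2 = {1, 3, 7, 8, 10}  B3 = {0, 6, 7, 8, 10}  B4 = {2, 3, 7, 8, 10}  B5 = {1, 3, 5, 7, 8}  B6 = {1, 3, 5, 8, 9}  B7 = {0, 4, 6, 7, 8}
Tree: B1–B2, B1–B3, B1–B4, B2–B5, B5–B6, B3–B7
Each bag holds 5 vertices, so the decomposition has width 4, which upper-bounds the treewidth. For the lower bound, the 5 vertices {1, 3, 5, 8, 9} are pairwise adjacent, and any tree decomposition puts a clique entirely inside one bag — forcing width ≥ 4. Hence tw(G) = 4 exactly.

4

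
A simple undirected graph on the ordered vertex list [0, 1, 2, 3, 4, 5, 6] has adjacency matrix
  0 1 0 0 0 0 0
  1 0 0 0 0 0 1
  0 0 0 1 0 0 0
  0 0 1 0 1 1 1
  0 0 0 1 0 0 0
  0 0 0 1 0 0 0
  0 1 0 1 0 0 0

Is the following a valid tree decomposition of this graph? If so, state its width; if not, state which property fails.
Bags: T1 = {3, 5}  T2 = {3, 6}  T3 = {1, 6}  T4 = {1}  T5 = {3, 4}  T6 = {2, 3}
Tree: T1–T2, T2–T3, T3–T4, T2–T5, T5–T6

No — vertex 0 appears in no bag.

A tree decomposition must satisfy three properties: every vertex lies in some bag; for every edge, both endpoints lie together in some bag; and for every vertex, the bags containing it form a connected subtree. Here vertex 0 appears in no bag, so the decomposition is invalid.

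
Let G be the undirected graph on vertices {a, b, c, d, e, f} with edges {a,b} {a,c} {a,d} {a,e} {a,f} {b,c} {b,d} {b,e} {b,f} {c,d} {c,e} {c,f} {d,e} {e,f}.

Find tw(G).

4

A width-4 tree decomposition is:
Bags: B1 = {a, b, c, d, e}  B2 = {a, b, c, e, f}
Tree: B1–B2
Every bag has size at most 5, so the width is 5 − 1 = 4 and tw(G) ≤ 4. For the lower bound, the 5 vertices {a, b, c, d, e} are pairwise adjacent, and any tree decomposition puts a clique entirely inside one bag — forcing width ≥ 4. Combining the bounds, tw(G) = 4.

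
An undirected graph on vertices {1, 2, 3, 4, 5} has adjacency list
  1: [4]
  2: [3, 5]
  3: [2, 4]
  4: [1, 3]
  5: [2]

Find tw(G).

1

A width-1 tree decomposition is:
Bags: B1 = {1, 4}  B2 = {3, 4}  B3 = {2, 3}  B4 = {2, 5}
Tree: B1–B2, B2–B3, B3–B4
Every bag has size at most 2, so the width is 2 − 1 = 1 and tw(G) ≤ 1. Any graph with an edge has treewidth ≥ 1, and G has the edge 1–4. Combining the bounds, tw(G) = 1.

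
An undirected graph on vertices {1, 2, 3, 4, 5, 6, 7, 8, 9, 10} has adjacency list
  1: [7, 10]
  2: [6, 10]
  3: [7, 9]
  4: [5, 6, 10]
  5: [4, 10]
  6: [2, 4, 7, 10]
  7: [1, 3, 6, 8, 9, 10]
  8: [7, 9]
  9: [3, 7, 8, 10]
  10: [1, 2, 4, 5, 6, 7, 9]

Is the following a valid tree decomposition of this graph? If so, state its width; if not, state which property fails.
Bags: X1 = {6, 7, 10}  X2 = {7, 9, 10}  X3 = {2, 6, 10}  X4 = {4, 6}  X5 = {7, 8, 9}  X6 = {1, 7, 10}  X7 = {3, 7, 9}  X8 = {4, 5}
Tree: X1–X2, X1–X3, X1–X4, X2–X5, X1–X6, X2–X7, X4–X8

A tree decomposition must satisfy three properties: every vertex lies in some bag; for every edge, both endpoints lie together in some bag; and for every vertex, the bags containing it form a connected subtree. Here edge (10,4) lies in no bag, so the decomposition is invalid.

No — edge (10,4) lies in no bag.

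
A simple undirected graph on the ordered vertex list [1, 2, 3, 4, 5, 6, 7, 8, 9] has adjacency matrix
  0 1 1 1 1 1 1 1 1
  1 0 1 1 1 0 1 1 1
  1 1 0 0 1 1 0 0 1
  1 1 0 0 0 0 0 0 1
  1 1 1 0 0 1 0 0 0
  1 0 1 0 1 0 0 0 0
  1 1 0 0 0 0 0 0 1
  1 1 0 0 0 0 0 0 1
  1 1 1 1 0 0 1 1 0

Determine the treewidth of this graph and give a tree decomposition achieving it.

Treewidth 3.
One such decomposition:
Bags: B1 = {1, 2, 3, 9}  B2 = {1, 2, 8, 9}  B3 = {1, 2, 3, 5}  B4 = {1, 3, 5, 6}  B5 = {1, 2, 7, 9}  B6 = {1, 2, 4, 9}
Tree: B1–B2, B1–B3, B3–B4, B1–B5, B2–B6

Each bag holds 4 vertices, so the decomposition has width 3, which upper-bounds the treewidth. For the lower bound, the 4 vertices {1, 2, 8, 9} are pairwise adjacent, and any tree decomposition puts a clique entirely inside one bag — forcing width ≥ 3. The upper and lower bounds meet at 3, so that is the treewidth.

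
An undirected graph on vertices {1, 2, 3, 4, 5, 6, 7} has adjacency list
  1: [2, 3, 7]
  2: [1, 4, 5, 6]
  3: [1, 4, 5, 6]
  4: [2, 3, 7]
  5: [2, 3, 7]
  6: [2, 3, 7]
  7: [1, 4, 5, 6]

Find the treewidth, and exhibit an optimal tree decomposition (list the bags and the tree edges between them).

Treewidth 3.
One such decomposition:
Bags: B1 = {2, 3, 4, 7}  B2 = {2, 3, 6, 7}  B3 = {1, 2, 3, 7}  B4 = {2, 3, 5, 7}
Tree: B1–B2, B2–B3, B3–B4

The largest bag has 4 vertices, giving width 3; this decomposition certifies tw(G) ≤ 3. For the lower bound: the 4 vertex sets {3,4}, {2,6}, {7}, {1} are disjoint, each induces a connected subgraph, and every pair is joined by at least one edge of G. Contracting each set to a single vertex therefore yields K_{4} as a minor, and since treewidth is minor-monotone, tw(G) ≥ tw(K_{4}) = 3. The upper and lower bounds meet at 3, so that is the treewidth.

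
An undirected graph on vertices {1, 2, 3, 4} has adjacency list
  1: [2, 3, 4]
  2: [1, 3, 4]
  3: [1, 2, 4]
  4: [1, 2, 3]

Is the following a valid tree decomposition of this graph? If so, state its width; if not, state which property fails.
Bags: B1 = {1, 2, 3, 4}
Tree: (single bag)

Vertex coverage: the bags together contain {1, 2, 3, 4}, the full vertex set. Edge coverage: each edge of G has both endpoints in at least one bag. Running intersection: for every vertex, the bags containing it form a connected subtree. All three properties hold, so this is a valid tree decomposition of width max|bag| − 1 = 3, and hence tw(G) ≤ 3.

Yes; width 3.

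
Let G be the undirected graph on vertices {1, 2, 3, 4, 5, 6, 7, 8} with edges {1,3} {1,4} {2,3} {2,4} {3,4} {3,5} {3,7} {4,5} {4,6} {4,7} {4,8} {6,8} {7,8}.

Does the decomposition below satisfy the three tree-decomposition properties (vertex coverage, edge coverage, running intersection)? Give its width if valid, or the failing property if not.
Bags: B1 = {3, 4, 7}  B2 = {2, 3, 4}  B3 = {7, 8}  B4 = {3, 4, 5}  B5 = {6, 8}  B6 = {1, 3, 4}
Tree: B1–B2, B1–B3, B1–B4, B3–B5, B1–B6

A tree decomposition must satisfy three properties: every vertex lies in some bag; for every edge, both endpoints lie together in some bag; and for every vertex, the bags containing it form a connected subtree. Here edge (4,8) lies in no bag, so the decomposition is invalid.

No — edge (4,8) lies in no bag.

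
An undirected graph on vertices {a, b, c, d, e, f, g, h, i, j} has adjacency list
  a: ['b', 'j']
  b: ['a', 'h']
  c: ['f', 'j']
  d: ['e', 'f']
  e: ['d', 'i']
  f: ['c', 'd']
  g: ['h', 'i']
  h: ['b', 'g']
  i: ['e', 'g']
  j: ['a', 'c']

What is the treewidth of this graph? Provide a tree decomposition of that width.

Every bag has size at most 3, so the width is 3 − 1 = 2 and tw(G) ≤ 2. The edges j–c–f–d–e–i–g–h–b–a–j form a cycle, so G is not a tree and its treewidth is at least 2. The upper and lower bounds meet at 2, so that is the treewidth.

Treewidth 2.
One such decomposition:
Bags: B1 = {c, f, j}  B2 = {d, f, j}  B3 = {d, e, j}  B4 = {e, i, j}  B5 = {g, i, j}  B6 = {g, h, j}  B7 = {b, h, j}  B8 = {a, b, j}
Tree: B1–B2, B2–B3, B3–B4, B4–B5, B5–B6, B6–B7, B7–B8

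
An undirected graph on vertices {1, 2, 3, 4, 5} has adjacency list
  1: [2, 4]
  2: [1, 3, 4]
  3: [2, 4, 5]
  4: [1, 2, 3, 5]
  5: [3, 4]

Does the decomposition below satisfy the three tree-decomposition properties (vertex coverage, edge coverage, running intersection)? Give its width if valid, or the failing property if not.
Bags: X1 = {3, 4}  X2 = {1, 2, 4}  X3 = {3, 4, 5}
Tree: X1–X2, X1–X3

No — edge (2,3) lies in no bag.

A tree decomposition must satisfy three properties: every vertex lies in some bag; for every edge, both endpoints lie together in some bag; and for every vertex, the bags containing it form a connected subtree. Here edge (2,3) lies in no bag, so the decomposition is invalid.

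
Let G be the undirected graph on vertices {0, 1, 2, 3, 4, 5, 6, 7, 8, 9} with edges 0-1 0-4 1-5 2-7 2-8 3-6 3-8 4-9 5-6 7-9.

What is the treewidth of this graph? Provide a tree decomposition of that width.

Treewidth 2.
One such decomposition:
Bags: B1 = {2, 7, 9}  B2 = {2, 4, 9}  B3 = {0, 2, 4}  B4 = {0, 1, 2}  B5 = {1, 2, 5}  B6 = {2, 5, 6}  B7 = {2, 3, 6}  B8 = {2, 3, 8}
Tree: B1–B2, B2–B3, B3–B4, B4–B5, B5–B6, B6–B7, B7–B8

The largest bag has 3 vertices, giving width 2; this decomposition certifies tw(G) ≤ 2. For the lower bound, G contains the cycle 2–7–9–4–0–1–5–6–3–8–2, so G is not a forest; only forests have treewidth ≤ 1, hence tw(G) ≥ 2. The upper and lower bounds meet at 2, so that is the treewidth.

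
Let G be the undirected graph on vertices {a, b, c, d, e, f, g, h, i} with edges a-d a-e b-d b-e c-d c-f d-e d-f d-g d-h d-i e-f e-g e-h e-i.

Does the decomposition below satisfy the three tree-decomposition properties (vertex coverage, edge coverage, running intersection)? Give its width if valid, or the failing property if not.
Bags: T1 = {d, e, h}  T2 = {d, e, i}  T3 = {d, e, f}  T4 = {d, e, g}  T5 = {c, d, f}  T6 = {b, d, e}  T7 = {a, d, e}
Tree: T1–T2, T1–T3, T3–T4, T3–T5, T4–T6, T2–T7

Vertex coverage: the bags together contain {a, b, c, d, e, f, g, h, i}, the full vertex set. Edge coverage: each edge of G has both endpoints in at least one bag. Running intersection: for every vertex, the bags containing it form a connected subtree. All three properties hold, so this is a valid tree decomposition of width max|bag| − 1 = 2, and hence tw(G) ≤ 2.

Yes; width 2.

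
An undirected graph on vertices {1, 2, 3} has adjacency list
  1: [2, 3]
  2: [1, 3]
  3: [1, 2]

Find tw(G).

2

A width-2 tree decomposition is:
Bags: B1 = {1, 2, 3}
Tree: (single bag)
A single bag containing all 3 vertices is trivially a valid decomposition of width 2. On the other hand G contains the 3-clique {1, 2, 3}. A clique must lie in a single bag of any decomposition, so no decomposition can have width below 2. Therefore the treewidth is 2.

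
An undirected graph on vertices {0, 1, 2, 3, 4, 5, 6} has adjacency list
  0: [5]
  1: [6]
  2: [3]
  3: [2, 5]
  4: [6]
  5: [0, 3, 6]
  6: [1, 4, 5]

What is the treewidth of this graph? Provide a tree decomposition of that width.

Every bag has size at most 2, so the width is 2 − 1 = 1 and tw(G) ≤ 1. G has an edge, so its treewidth is at least 1. The upper and lower bounds meet at 1, so that is the treewidth.

Treewidth 1.
One optimal decomposition is:
Bags: B1 = {3, 5}  B2 = {2, 3}  B3 = {5, 6}  B4 = {0, 5}  B5 = {4, 6}  B6 = {1, 6}
Tree: B1–B2, B1–B3, B1–B4, B3–B5, B5–B6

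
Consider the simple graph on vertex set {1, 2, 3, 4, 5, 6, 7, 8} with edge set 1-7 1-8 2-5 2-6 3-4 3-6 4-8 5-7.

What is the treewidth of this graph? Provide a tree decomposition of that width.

The largest bag has 3 vertices, giving width 2; this decomposition certifies tw(G) ≤ 2. The edges 3–4–8–1–7–5–2–6–3 form a cycle, so G is not a tree and its treewidth is at least 2. The upper and lower bounds meet at 2, so that is the treewidth.

Treewidth 2.
Bags: B1 = {3, 4, 8}  B2 = {1, 3, 8}  B3 = {1, 3, 7}  B4 = {3, 5, 7}  B5 = {2, 3, 5}  B6 = {2, 3, 6}
Tree: B1–B2, B2–B3, B3–B4, B4–B5, B5–B6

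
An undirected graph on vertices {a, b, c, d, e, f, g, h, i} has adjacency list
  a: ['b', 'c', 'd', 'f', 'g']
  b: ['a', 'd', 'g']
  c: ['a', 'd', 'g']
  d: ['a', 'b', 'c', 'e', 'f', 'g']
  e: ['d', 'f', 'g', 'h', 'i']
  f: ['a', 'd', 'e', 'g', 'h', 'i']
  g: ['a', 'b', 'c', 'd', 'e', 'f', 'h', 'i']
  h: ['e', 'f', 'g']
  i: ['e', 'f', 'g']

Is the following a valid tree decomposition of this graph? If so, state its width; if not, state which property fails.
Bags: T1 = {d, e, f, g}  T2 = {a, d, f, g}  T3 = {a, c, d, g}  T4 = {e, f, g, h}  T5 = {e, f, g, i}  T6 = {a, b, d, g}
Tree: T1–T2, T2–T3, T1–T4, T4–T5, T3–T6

Yes; width 3.

Every vertex of G appears in some bag (union = {a, b, c, d, e, f, g, h, i}); every edge is covered by a bag; and for each vertex v the set of bags containing v is connected in the bag tree. The decomposition is therefore valid. The largest bag has 4 vertices, so the width is 3.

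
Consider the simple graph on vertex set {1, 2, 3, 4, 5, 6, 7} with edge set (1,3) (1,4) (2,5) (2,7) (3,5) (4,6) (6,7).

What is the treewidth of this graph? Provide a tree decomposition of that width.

Treewidth 2.
One optimal decomposition is:
Bags: B1 = {2, 5, 7}  B2 = {3, 5, 7}  B3 = {1, 3, 7}  B4 = {1, 4, 7}  B5 = {4, 6, 7}
Tree: B1–B2, B2–B3, B3–B4, B4–B5

Each bag holds 3 vertices, so the decomposition has width 2, which upper-bounds the treewidth. Since 7–2–5–3–1–4–6–7 is a cycle in G, G is not acyclic. Forests are exactly the graphs of treewidth ≤ 1, so tw(G) ≥ 2. The upper and lower bounds meet at 2, so that is the treewidth.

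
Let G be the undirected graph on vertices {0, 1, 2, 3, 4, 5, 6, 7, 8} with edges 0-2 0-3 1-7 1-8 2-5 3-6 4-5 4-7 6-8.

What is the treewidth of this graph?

2

A width-2 tree decomposition is:
Bags: B1 = {2, 4, 5}  B2 = {2, 4, 7}  B3 = {1, 2, 7}  B4 = {1, 2, 8}  B5 = {2, 6, 8}  B6 = {2, 3, 6}  B7 = {0, 2, 3}
Tree: B1–B2, B2–B3, B3–B4, B4–B5, B5–B6, B6–B7
The largest bag has 3 vertices, giving width 2; this decomposition certifies tw(G) ≤ 2. Since 2–5–4–7–1–8–6–3–0–2 is a cycle in G, G is not acyclic. Forests are exactly the graphs of treewidth ≤ 1, so tw(G) ≥ 2. Therefore the treewidth is 2.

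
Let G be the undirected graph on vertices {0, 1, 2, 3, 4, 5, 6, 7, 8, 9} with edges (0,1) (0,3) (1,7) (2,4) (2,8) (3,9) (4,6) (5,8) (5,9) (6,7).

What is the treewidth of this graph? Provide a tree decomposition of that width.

Treewidth 2.
One optimal decomposition is:
Bags: B1 = {2, 5, 8}  B2 = {2, 5, 9}  B3 = {2, 3, 9}  B4 = {0, 2, 3}  B5 = {0, 1, 2}  B6 = {1, 2, 7}  B7 = {2, 6, 7}  B8 = {2, 4, 6}
Tree: B1–B2, B2–B3, B3–B4, B4–B5, B5–B6, B6–B7, B7–B8

The largest bag has 3 vertices, giving width 2; this decomposition certifies tw(G) ≤ 2. The edges 2–8–5–9–3–0–1–7–6–4–2 form a cycle, so G is not a tree and its treewidth is at least 2. The upper and lower bounds meet at 2, so that is the treewidth.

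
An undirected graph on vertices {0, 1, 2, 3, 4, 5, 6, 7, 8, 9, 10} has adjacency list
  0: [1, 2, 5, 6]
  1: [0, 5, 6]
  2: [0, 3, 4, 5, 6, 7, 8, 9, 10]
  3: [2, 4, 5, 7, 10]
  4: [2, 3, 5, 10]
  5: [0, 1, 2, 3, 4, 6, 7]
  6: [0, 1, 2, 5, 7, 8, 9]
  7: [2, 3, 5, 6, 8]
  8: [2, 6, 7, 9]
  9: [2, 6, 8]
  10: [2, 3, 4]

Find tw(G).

A width-3 tree decomposition is:
Bags: B1 = {2, 5, 6, 7}  B2 = {2, 3, 5, 7}  B3 = {0, 2, 5, 6}  B4 = {2, 3, 4, 5}  B5 = {2, 3, 4, 10}  B6 = {2, 6, 7, 8}  B7 = {0, 1, 5, 6}  B8 = {2, 6, 8, 9}
Tree: B1–B2, B1–B3, B2–B4, B4–B5, B1–B6, B3–B7, B6–B8
Each bag holds 4 vertices, so the decomposition has width 3, which upper-bounds the treewidth. On the other hand G contains the 4-clique {0, 1, 5, 6}. A clique must lie in a single bag of any decomposition, so no decomposition can have width below 3. The upper and lower bounds meet at 3, so that is the treewidth.

3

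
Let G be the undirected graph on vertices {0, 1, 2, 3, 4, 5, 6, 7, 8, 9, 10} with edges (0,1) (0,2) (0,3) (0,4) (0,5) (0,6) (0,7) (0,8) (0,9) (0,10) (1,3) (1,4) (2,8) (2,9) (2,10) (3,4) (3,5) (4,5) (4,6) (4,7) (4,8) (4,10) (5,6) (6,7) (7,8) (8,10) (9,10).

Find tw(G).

A width-3 tree decomposition is:
Bags: B1 = {0, 4, 6, 7}  B2 = {0, 4, 7, 8}  B3 = {0, 4, 5, 6}  B4 = {0, 4, 8, 10}  B5 = {0, 2, 8, 10}  B6 = {0, 3, 4, 5}  B7 = {0, 2, 9, 10}  B8 = {0, 1, 3, 4}
Tree: B1–B2, B1–B3, B2–B4, B4–B5, B3–B6, B5–B7, B6–B8
Every bag has size at most 4, so the width is 4 − 1 = 3 and tw(G) ≤ 3. Conversely, {0, 2, 9, 10} is a clique of size 4, and the vertices of any clique must share a bag in every tree decomposition; so some bag has ≥ 4 vertices and tw(G) ≥ 3. Combining the bounds, tw(G) = 3.

3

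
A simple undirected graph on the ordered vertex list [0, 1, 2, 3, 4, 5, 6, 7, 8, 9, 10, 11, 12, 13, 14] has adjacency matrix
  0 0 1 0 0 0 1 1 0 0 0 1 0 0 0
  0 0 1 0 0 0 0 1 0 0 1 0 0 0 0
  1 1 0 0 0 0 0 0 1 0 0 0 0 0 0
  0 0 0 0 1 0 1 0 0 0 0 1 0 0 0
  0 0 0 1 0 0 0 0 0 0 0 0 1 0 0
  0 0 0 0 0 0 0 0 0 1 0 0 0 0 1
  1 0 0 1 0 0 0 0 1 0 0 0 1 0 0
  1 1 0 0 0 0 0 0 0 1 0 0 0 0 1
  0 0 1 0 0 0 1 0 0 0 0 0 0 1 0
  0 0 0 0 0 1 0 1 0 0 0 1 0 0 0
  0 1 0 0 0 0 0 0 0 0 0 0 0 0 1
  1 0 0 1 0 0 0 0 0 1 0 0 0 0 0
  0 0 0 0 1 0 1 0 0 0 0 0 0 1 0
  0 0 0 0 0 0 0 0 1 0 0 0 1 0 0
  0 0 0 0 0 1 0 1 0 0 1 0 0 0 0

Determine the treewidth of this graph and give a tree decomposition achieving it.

The largest bag has 4 vertices, giving width 3; this decomposition certifies tw(G) ≤ 3. For the lower bound: the 4 vertex sets {5,10,14}, {9}, {7}, {0,1,2,11} are disjoint, each induces a connected subgraph, and every pair is joined by at least one edge of G. Contracting each set to a single vertex therefore yields K_{4} as a minor, and since treewidth is minor-monotone, tw(G) ≥ tw(K_{4}) = 3. Therefore the treewidth is 3.

Treewidth 3.
Bags: B1 = {5, 9, 10, 14}  B2 = {7, 9, 10, 14}  B3 = {1, 7, 9, 10}  B4 = {1, 7, 9, 11}  B5 = {0, 1, 7, 11}  B6 = {0, 1, 2, 11}  B7 = {0, 2, 3, 11}  B8 = {0, 2, 3, 6}  B9 = {2, 3, 6, 8}  B10 = {3, 4, 6, 8}  B11 = {4, 6, 8, 12}  B12 = {4, 8, 12, 13}
Tree: B1–B2, B2–B3, B3–B4, B4–B5, B5–B6, B6–B7, B7–B8, B8–B9, B9–B10, B10–B11, B11–B12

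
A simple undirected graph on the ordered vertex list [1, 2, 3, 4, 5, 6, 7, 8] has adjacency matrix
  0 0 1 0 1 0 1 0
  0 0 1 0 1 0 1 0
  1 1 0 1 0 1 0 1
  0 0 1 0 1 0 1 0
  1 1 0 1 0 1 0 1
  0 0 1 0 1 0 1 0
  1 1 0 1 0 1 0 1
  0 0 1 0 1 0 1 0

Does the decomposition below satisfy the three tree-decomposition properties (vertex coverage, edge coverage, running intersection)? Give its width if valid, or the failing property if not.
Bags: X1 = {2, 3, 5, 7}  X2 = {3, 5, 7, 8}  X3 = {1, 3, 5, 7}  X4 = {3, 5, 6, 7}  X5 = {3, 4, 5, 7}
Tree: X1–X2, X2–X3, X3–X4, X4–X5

Yes; width 3.

Every vertex of G appears in some bag (union = {1, 2, 3, 4, 5, 6, 7, 8}); every edge is covered by a bag; and for each vertex v the set of bags containing v is connected in the bag tree. The decomposition is therefore valid. The largest bag has 4 vertices, so the width is 3.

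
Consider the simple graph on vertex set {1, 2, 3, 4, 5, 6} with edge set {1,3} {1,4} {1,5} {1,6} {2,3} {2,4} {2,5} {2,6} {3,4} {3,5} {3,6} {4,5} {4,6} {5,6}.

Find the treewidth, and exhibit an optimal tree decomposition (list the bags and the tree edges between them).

Treewidth 4.
One such decomposition:
Bags: B1 = {2, 3, 4, 5, 6}  B2 = {1, 3, 4, 5, 6}
Tree: B1–B2

The largest bag has 5 vertices, giving width 4; this decomposition certifies tw(G) ≤ 4. Conversely, {1, 3, 4, 5, 6} is a clique of size 5, and the vertices of any clique must share a bag in every tree decomposition; so some bag has ≥ 5 vertices and tw(G) ≥ 4. Combining the bounds, tw(G) = 4.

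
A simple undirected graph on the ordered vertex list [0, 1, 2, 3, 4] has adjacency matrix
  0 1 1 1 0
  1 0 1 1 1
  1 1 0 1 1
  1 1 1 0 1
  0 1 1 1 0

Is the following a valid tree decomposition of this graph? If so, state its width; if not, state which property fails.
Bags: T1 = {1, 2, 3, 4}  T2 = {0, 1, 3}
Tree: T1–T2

No — edge (2,0) lies in no bag.

A tree decomposition must satisfy three properties: every vertex lies in some bag; for every edge, both endpoints lie together in some bag; and for every vertex, the bags containing it form a connected subtree. Here edge (2,0) lies in no bag, so the decomposition is invalid.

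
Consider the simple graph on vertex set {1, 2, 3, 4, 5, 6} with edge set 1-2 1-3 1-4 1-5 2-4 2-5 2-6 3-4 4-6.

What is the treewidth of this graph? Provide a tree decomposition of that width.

The largest bag has 3 vertices, giving width 2; this decomposition certifies tw(G) ≤ 2. For the lower bound, the 3 vertices {1, 2, 4} are pairwise adjacent, and any tree decomposition puts a clique entirely inside one bag — forcing width ≥ 2. Therefore the treewidth is 2.

Treewidth 2.
Bags: B1 = {1, 2, 5}  B2 = {1, 2, 4}  B3 = {1, 3, 4}  B4 = {2, 4, 6}
Tree: B1–B2, B2–B3, B2–B4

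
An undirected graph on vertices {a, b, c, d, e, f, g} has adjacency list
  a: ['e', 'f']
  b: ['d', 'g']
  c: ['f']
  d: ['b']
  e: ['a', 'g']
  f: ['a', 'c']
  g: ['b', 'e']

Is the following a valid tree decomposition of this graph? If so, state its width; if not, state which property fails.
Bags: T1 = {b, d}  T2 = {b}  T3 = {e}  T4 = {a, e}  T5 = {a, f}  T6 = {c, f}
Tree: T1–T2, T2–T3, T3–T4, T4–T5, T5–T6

A tree decomposition must satisfy three properties: every vertex lies in some bag; for every edge, both endpoints lie together in some bag; and for every vertex, the bags containing it form a connected subtree. Here vertex g appears in no bag, so the decomposition is invalid.

No — vertex g appears in no bag.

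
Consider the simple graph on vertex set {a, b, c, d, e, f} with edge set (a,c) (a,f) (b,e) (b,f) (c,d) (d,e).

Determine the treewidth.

2

A width-2 tree decomposition is:
Bags: B1 = {a, c, f}  B2 = {b, c, f}  B3 = {b, c, e}  B4 = {c, d, e}
Tree: B1–B2, B2–B3, B3–B4
The largest bag has 3 vertices, giving width 2; this decomposition certifies tw(G) ≤ 2. The edges c–a–f–b–e–d–c form a cycle, so G is not a tree and its treewidth is at least 2. The upper and lower bounds meet at 2, so that is the treewidth.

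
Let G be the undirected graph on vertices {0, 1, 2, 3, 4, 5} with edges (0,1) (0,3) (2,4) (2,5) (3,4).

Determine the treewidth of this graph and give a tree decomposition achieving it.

Every bag has size at most 2, so the width is 2 − 1 = 1 and tw(G) ≤ 1. G has an edge, so its treewidth is at least 1. Combining the bounds, tw(G) = 1.

Treewidth 1.
One optimal decomposition is:
Bags: B1 = {0, 1}  B2 = {0, 3}  B3 = {3, 4}  B4 = {2, 4}  B5 = {2, 5}
Tree: B1–B2, B2–B3, B3–B4, B4–B5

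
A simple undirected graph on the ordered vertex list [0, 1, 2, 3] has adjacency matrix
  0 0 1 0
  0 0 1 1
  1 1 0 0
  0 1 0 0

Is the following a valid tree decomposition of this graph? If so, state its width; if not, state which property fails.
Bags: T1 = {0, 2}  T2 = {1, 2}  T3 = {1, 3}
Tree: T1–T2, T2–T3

Vertex coverage: the bags together contain {0, 1, 2, 3}, the full vertex set. Edge coverage: each edge of G has both endpoints in at least one bag. Running intersection: for every vertex, the bags containing it form a connected subtree. All three properties hold, so this is a valid tree decomposition of width max|bag| − 1 = 1, and hence tw(G) ≤ 1.

Yes; width 1.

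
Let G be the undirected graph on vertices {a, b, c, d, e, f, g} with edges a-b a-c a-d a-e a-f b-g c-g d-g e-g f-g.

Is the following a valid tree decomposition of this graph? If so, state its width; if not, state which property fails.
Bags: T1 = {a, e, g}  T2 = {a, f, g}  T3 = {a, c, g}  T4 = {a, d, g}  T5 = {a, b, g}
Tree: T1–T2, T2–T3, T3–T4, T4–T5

Vertex coverage: the bags together contain {a, b, c, d, e, f, g}, the full vertex set. Edge coverage: each edge of G has both endpoints in at least one bag. Running intersection: for every vertex, the bags containing it form a connected subtree. All three properties hold, so this is a valid tree decomposition of width max|bag| − 1 = 2, and hence tw(G) ≤ 2.

Yes; width 2.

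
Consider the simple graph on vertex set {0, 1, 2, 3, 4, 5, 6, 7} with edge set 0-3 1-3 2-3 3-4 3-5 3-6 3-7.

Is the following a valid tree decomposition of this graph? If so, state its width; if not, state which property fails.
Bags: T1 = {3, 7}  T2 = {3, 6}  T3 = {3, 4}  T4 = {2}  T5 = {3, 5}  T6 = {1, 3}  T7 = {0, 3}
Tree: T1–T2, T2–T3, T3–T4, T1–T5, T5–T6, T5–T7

A tree decomposition must satisfy three properties: every vertex lies in some bag; for every edge, both endpoints lie together in some bag; and for every vertex, the bags containing it form a connected subtree. Here edge (3,2) lies in no bag, so the decomposition is invalid.

No — edge (3,2) lies in no bag.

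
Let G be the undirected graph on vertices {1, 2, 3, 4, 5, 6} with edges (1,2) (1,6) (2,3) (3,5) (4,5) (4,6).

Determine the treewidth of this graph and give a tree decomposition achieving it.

The largest bag has 3 vertices, giving width 2; this decomposition certifies tw(G) ≤ 2. For the lower bound, G contains the cycle 2–1–6–4–5–3–2, so G is not a forest; only forests have treewidth ≤ 1, hence tw(G) ≥ 2. Combining the bounds, tw(G) = 2.

Treewidth 2.
Bags: B1 = {1, 2, 6}  B2 = {2, 4, 6}  B3 = {2, 4, 5}  B4 = {2, 3, 5}
Tree: B1–B2, B2–B3, B3–B4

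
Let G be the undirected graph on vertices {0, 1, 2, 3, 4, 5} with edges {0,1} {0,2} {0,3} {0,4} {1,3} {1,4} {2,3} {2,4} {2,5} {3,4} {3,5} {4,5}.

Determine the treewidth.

3

A width-3 tree decomposition is:
Bags: B1 = {0, 2, 3, 4}  B2 = {0, 1, 3, 4}  B3 = {2, 3, 4, 5}
Tree: B1–B2, B1–B3
The largest bag has 4 vertices, giving width 3; this decomposition certifies tw(G) ≤ 3. Conversely, {0, 1, 3, 4} is a clique of size 4, and the vertices of any clique must share a bag in every tree decomposition; so some bag has ≥ 4 vertices and tw(G) ≥ 3. Hence tw(G) = 3 exactly.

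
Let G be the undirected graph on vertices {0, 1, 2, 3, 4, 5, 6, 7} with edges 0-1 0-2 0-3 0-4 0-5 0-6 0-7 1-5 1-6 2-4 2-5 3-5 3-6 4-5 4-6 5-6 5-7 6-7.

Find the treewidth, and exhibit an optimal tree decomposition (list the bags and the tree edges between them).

Treewidth 3.
One such decomposition:
Bags: B1 = {0, 5, 6, 7}  B2 = {0, 1, 5, 6}  B3 = {0, 4, 5, 6}  B4 = {0, 3, 5, 6}  B5 = {0, 2, 4, 5}
Tree: B1–B2, B1–B3, B2–B4, B3–B5

Each bag holds 4 vertices, so the decomposition has width 3, which upper-bounds the treewidth. For the lower bound, the 4 vertices {0, 2, 4, 5} are pairwise adjacent, and any tree decomposition puts a clique entirely inside one bag — forcing width ≥ 3. Hence tw(G) = 3 exactly.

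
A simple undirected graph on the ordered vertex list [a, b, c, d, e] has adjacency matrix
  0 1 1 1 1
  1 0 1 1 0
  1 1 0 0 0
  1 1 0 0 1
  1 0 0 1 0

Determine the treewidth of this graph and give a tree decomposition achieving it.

The largest bag has 3 vertices, giving width 2; this decomposition certifies tw(G) ≤ 2. For the lower bound, the 3 vertices {a, d, e} are pairwise adjacent, and any tree decomposition puts a clique entirely inside one bag — forcing width ≥ 2. The upper and lower bounds meet at 2, so that is the treewidth.

Treewidth 2.
One optimal decomposition is:
Bags: B1 = {a, b, d}  B2 = {a, b, c}  B3 = {a, d, e}
Tree: B1–B2, B1–B3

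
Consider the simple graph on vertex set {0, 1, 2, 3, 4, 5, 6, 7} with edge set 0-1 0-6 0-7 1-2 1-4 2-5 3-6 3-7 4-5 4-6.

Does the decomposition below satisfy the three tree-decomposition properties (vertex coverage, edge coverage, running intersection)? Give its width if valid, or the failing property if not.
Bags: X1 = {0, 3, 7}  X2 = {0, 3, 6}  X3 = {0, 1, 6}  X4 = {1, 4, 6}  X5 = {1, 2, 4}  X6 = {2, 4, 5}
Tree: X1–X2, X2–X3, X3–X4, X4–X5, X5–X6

Vertex coverage: the bags together contain {0, 1, 2, 3, 4, 5, 6, 7}, the full vertex set. Edge coverage: each edge of G has both endpoints in at least one bag. Running intersection: for every vertex, the bags containing it form a connected subtree. All three properties hold, so this is a valid tree decomposition of width max|bag| − 1 = 2, and hence tw(G) ≤ 2.

Yes; width 2.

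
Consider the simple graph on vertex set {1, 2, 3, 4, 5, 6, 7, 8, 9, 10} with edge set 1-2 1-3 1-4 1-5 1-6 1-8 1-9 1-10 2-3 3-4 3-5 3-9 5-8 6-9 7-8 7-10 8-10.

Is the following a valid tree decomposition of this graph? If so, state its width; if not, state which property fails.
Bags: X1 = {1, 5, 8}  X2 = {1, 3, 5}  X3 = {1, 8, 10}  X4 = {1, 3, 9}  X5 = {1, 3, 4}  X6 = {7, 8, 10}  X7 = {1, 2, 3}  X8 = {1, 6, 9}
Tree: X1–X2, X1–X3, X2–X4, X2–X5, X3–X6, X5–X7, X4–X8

Yes; width 2.

Checking the three conditions: (i) the bags cover all of {1, 2, 3, 4, 5, 6, 7, 8, 9, 10}; (ii) for each edge, some bag contains both endpoints; (iii) the bags containing any fixed vertex form a subtree. All hold, so the decomposition is valid with width 3 − 1 = 2.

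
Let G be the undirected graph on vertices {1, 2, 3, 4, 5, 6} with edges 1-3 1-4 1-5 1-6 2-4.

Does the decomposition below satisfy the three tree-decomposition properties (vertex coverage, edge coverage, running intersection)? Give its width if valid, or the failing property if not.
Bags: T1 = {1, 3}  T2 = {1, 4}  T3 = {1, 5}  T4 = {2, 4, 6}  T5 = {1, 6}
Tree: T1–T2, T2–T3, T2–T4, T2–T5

A tree decomposition must satisfy three properties: every vertex lies in some bag; for every edge, both endpoints lie together in some bag; and for every vertex, the bags containing it form a connected subtree. Here bags containing vertex 6 are not connected in the tree, so the decomposition is invalid.

No — bags containing vertex 6 are not connected in the tree.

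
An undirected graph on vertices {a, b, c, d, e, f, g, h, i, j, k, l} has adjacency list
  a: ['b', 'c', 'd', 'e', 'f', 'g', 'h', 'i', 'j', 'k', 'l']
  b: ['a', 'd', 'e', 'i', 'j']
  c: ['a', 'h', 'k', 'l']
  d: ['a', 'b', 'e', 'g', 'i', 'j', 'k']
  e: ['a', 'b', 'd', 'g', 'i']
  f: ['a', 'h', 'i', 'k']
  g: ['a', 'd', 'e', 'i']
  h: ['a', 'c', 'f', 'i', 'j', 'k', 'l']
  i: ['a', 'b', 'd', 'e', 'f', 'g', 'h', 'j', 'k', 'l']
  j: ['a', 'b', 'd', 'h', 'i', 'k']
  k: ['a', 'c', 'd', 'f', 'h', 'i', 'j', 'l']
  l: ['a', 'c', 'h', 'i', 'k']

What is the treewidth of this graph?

4

A width-4 tree decomposition is:
Bags: B1 = {a, h, i, j, k}  B2 = {a, f, h, i, k}  B3 = {a, d, i, j, k}  B4 = {a, b, d, i, j}  B5 = {a, h, i, k, l}  B6 = {a, b, d, e, i}  B7 = {a, d, e, g, i}  B8 = {a, c, h, k, l}
Tree: B1–B2, B1–B3, B3–B4, B1–B5, B4–B6, B6–B7, B5–B8
Each bag holds 5 vertices, so the decomposition has width 4, which upper-bounds the treewidth. For the lower bound, the 5 vertices {a, c, h, k, l} are pairwise adjacent, and any tree decomposition puts a clique entirely inside one bag — forcing width ≥ 4. Combining the bounds, tw(G) = 4.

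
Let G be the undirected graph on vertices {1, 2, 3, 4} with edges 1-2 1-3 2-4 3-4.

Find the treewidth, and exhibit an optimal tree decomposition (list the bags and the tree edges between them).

Treewidth 2.
One such decomposition:
Bags: B1 = {1, 2, 3}  B2 = {2, 3, 4}
Tree: B1–B2

Every bag has size at most 3, so the width is 3 − 1 = 2 and tw(G) ≤ 2. Since 2–1–3–4–2 is a cycle in G, G is not acyclic. Forests are exactly the graphs of treewidth ≤ 1, so tw(G) ≥ 2. The upper and lower bounds meet at 2, so that is the treewidth.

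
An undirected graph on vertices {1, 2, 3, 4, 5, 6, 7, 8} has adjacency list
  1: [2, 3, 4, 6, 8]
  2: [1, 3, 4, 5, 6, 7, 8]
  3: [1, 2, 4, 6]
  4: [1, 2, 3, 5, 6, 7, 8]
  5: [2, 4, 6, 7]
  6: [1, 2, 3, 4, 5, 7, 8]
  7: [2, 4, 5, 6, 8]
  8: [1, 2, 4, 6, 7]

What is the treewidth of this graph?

A width-4 tree decomposition is:
Bags: B1 = {2, 4, 6, 7, 8}  B2 = {1, 2, 4, 6, 8}  B3 = {1, 2, 3, 4, 6}  B4 = {2, 4, 5, 6, 7}
Tree: B1–B2, B2–B3, B1–B4
Each bag holds 5 vertices, so the decomposition has width 4, which upper-bounds the treewidth. Conversely, {1, 2, 4, 6, 8} is a clique of size 5, and the vertices of any clique must share a bag in every tree decomposition; so some bag has ≥ 5 vertices and tw(G) ≥ 4. The upper and lower bounds meet at 4, so that is the treewidth.

4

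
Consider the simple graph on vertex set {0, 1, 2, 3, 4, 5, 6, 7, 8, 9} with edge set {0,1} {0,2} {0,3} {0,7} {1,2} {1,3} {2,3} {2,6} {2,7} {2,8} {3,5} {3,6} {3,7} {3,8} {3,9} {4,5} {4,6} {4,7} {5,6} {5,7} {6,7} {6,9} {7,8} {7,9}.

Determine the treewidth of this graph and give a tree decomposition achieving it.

The largest bag has 4 vertices, giving width 3; this decomposition certifies tw(G) ≤ 3. For the lower bound, the 4 vertices {0, 1, 2, 3} are pairwise adjacent, and any tree decomposition puts a clique entirely inside one bag — forcing width ≥ 3. Combining the bounds, tw(G) = 3.

Treewidth 3.
One optimal decomposition is:
Bags: B1 = {2, 3, 6, 7}  B2 = {3, 6, 7, 9}  B3 = {2, 3, 7, 8}  B4 = {3, 5, 6, 7}  B5 = {4, 5, 6, 7}  B6 = {0, 2, 3, 7}  B7 = {0, 1, 2, 3}
Tree: B1–B2, B1–B3, B2–B4, B4–B5, B3–B6, B6–B7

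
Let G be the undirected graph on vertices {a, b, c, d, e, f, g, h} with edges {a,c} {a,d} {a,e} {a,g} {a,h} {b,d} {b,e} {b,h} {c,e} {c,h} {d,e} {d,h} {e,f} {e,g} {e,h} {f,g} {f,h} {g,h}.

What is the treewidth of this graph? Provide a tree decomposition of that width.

Treewidth 3.
One such decomposition:
Bags: B1 = {a, c, e, h}  B2 = {a, d, e, h}  B3 = {b, d, e, h}  B4 = {a, e, g, h}  B5 = {e, f, g, h}
Tree: B1–B2, B2–B3, B1–B4, B4–B5

Every bag has size at most 4, so the width is 4 − 1 = 3 and tw(G) ≤ 3. For the lower bound, the 4 vertices {a, d, e, h} are pairwise adjacent, and any tree decomposition puts a clique entirely inside one bag — forcing width ≥ 3. Therefore the treewidth is 3.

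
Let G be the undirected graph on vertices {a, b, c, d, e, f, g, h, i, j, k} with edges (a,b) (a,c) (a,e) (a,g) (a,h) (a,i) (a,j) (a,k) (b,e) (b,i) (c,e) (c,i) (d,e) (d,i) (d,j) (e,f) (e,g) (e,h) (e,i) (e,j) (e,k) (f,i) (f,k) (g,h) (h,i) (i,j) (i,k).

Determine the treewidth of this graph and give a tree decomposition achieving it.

Treewidth 3.
One optimal decomposition is:
Bags: B1 = {e, f, i, k}  B2 = {a, e, i, k}  B3 = {a, e, h, i}  B4 = {a, c, e, i}  B5 = {a, e, i, j}  B6 = {a, b, e, i}  B7 = {d, e, i, j}  B8 = {a, e, g, h}
Tree: B1–B2, B2–B3, B2–B4, B3–B5, B4–B6, B5–B7, B3–B8

The largest bag has 4 vertices, giving width 3; this decomposition certifies tw(G) ≤ 3. Conversely, {a, e, g, h} is a clique of size 4, and the vertices of any clique must share a bag in every tree decomposition; so some bag has ≥ 4 vertices and tw(G) ≥ 3. The upper and lower bounds meet at 3, so that is the treewidth.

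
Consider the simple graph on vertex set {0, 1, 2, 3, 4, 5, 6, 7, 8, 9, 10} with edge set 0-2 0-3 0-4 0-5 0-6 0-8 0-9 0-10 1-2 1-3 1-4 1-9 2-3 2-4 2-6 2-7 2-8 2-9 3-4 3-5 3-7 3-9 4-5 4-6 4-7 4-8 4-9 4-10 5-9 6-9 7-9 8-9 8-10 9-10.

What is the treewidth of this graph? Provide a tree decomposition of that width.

The largest bag has 5 vertices, giving width 4; this decomposition certifies tw(G) ≤ 4. On the other hand G contains the 5-clique {0, 2, 4, 8, 9}. A clique must lie in a single bag of any decomposition, so no decomposition can have width below 4. Hence tw(G) = 4 exactly.

Treewidth 4.
One such decomposition:
Bags: B1 = {0, 2, 4, 8, 9}  B2 = {0, 2, 4, 6, 9}  B3 = {0, 2, 3, 4, 9}  B4 = {2, 3, 4, 7, 9}  B5 = {0, 3, 4, 5, 9}  B6 = {1, 2, 3, 4, 9}  B7 = {0, 4, 8, 9, 10}
Tree: B1–B2, B2–B3, B3–B4, B3–B5, B4–B6, B1–B7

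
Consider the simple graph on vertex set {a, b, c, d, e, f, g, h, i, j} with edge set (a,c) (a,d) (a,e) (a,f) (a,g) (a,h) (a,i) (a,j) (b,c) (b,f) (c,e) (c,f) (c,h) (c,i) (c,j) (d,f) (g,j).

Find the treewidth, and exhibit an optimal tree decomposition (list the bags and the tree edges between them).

Treewidth 2.
One such decomposition:
Bags: B1 = {a, c, h}  B2 = {a, c, i}  B3 = {a, c, j}  B4 = {a, c, e}  B5 = {a, c, f}  B6 = {a, d, f}  B7 = {b, c, f}  B8 = {a, g, j}
Tree: B1–B2, B2–B3, B2–B4, B2–B5, B5–B6, B5–B7, B3–B8

The largest bag has 3 vertices, giving width 2; this decomposition certifies tw(G) ≤ 2. On the other hand G contains the 3-clique {a, d, f}. A clique must lie in a single bag of any decomposition, so no decomposition can have width below 2. Combining the bounds, tw(G) = 2.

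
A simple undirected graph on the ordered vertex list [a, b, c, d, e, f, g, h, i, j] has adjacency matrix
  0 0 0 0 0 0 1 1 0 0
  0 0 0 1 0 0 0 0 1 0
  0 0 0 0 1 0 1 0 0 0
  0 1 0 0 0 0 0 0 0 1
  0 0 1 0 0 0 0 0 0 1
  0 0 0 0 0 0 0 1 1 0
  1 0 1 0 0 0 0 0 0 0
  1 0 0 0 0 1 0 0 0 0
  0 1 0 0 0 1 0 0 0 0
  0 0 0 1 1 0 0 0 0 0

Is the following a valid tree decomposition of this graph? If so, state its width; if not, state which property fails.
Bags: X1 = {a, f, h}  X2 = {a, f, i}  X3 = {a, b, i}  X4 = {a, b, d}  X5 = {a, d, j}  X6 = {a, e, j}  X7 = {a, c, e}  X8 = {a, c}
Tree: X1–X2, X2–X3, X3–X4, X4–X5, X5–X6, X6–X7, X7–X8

A tree decomposition must satisfy three properties: every vertex lies in some bag; for every edge, both endpoints lie together in some bag; and for every vertex, the bags containing it form a connected subtree. Here vertex g appears in no bag, so the decomposition is invalid.

No — vertex g appears in no bag.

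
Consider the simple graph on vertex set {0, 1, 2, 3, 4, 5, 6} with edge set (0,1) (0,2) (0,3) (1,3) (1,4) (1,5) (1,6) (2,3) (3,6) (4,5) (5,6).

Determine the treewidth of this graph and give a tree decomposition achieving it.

Treewidth 2.
One optimal decomposition is:
Bags: B1 = {1, 3, 6}  B2 = {0, 1, 3}  B3 = {0, 2, 3}  B4 = {1, 5, 6}  B5 = {1, 4, 5}
Tree: B1–B2, B2–B3, B1–B4, B4–B5

Each bag holds 3 vertices, so the decomposition has width 2, which upper-bounds the treewidth. On the other hand G contains the 3-clique {0, 1, 3}. A clique must lie in a single bag of any decomposition, so no decomposition can have width below 2. Hence tw(G) = 2 exactly.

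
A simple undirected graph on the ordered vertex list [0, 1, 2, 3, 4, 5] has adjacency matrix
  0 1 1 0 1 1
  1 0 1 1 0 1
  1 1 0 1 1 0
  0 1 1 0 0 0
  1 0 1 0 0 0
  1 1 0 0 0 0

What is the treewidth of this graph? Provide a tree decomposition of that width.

Treewidth 2.
One such decomposition:
Bags: B1 = {0, 1, 2}  B2 = {0, 2, 4}  B3 = {0, 1, 5}  B4 = {1, 2, 3}
Tree: B1–B2, B1–B3, B1–B4

The largest bag has 3 vertices, giving width 2; this decomposition certifies tw(G) ≤ 2. On the other hand G contains the 3-clique {0, 1, 2}. A clique must lie in a single bag of any decomposition, so no decomposition can have width below 2. The upper and lower bounds meet at 2, so that is the treewidth.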